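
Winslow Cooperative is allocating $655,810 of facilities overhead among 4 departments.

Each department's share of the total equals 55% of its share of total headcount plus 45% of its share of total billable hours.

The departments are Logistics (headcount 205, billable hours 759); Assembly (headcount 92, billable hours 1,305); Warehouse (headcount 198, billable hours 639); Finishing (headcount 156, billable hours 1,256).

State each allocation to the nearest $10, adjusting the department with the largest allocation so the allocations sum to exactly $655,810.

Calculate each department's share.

Headcount total 651; billable hours total 3,959.
Blended shares (55% headcount + 45% billable hours): Logistics 0.2595; Assembly 0.2261; Warehouse 0.2399; Finishing 0.2746.
Pro-rata amounts: Logistics 170,160.97; Assembly 148,252.07; Warehouse 157,337.40; Finishing 180,059.56.
After rounding ($10): Logistics $170,160; Assembly $148,250; Warehouse $157,340; Finishing $180,060. Sum = $655,810.
No rounding difference to absorb.

Logistics: $170,160; Assembly: $148,250; Warehouse: $157,340; Finishing: $180,060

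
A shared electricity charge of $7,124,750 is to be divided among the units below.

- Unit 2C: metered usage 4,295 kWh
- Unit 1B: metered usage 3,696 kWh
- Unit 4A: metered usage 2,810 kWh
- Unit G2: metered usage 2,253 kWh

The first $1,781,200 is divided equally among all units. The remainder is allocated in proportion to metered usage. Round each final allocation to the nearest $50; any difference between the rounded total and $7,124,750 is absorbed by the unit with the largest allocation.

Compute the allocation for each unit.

Unit 2C: $2,203,400 · Unit 1B: $1,958,250 · Unit 4A: $1,595,550 · Unit G2: $1,367,550

$1,781,200 shared equally gives $445,300 per unit.
Remainder $5,343,550 by metered usage (total 13,054): Unit 2C 1,758,123.74 → $1,758,100; Unit 1B 1,512,927.90 → $1,512,950; Unit 4A 1,150,250.92 → $1,150,250; Unit G2 922,247.45 → $922,250.
Totals: Unit 2C $445,300 + $1,758,100 = $2,203,400; Unit 1B $445,300 + $1,512,950 = $1,958,250; Unit 4A $445,300 + $1,150,250 = $1,595,550; Unit G2 $445,300 + $922,250 = $1,367,550.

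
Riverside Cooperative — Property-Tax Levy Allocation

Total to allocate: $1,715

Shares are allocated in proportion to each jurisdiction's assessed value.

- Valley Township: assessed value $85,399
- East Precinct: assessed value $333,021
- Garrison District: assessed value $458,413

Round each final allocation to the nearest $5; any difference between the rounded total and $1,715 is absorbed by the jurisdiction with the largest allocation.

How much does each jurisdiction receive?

Valley Township: $165 | East Precinct: $650 | Garrison District: $900

Combined assessed value = 876,833.
Raw shares: Valley Township 85,399/876,833 × $1,715 = 167.03; East Precinct 333,021/876,833 × $1,715 = 651.36; Garrison District 458,413/876,833 × $1,715 = 896.61.
After rounding ($5): Valley Township $165; East Precinct $650; Garrison District $895. Sum = $1,710.
Difference $1,715 − $1,710 = +$5 applied to largest allocation (Garrison District): Garrison District becomes $900.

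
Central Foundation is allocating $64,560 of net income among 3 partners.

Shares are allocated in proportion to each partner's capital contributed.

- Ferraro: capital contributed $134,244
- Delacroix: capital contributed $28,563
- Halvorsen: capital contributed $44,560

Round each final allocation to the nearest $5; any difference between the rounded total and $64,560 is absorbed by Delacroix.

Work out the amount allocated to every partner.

Capital contributed total: 207,367.
Unrounded shares: Ferraro 134,244/207,367 × $64,560 = 41,794.46; Delacroix 28,563/207,367 × $64,560 = 8,892.58; Halvorsen 44,560/207,367 × $64,560 = 13,872.96.
After rounding ($5): Ferraro $41,795; Delacroix $8,895; Halvorsen $13,875. Sum = $64,565.
Difference $64,560 − $64,565 = −$5 applied to Delacroix: Delacroix becomes $8,890.

Ferraro: $41,795 · Delacroix: $8,890 · Halvorsen: $13,875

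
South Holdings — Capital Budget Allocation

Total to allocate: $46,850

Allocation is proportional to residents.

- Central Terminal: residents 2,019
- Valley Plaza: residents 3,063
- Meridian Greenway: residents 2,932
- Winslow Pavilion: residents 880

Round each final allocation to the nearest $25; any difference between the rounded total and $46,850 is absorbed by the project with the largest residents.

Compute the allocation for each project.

Central Terminal: $10,625 | Valley Plaza: $16,150 | Meridian Greenway: $15,450 | Winslow Pavilion: $4,625

Sum of residents: 2,019 + 3,063 + 2,932 + 880 = 8,894.
Raw shares: Central Terminal 10,635.28; Valley Plaza 16,134.65; Meridian Greenway 15,444.59; Winslow Pavilion 4,635.48.
At nearest $25: Central Terminal $10,625; Valley Plaza $16,125; Meridian Greenway $15,450; Winslow Pavilion $4,625. Sum = $46,825.
Difference $46,850 − $46,825 = +$25 applied to largest residents (Valley Plaza): Valley Plaza becomes $16,150.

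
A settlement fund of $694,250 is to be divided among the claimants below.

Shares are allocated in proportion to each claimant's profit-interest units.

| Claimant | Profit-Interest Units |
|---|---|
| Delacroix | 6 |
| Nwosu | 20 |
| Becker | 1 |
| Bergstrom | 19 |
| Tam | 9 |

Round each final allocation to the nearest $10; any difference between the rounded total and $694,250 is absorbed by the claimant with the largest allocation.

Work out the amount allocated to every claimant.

Combined profit-interest units = 55.
Unrounded shares: Delacroix 6/55 × $694,250 = 75,736.36; Nwosu 20/55 × $694,250 = 252,454.55; Becker 1/55 × $694,250 = 12,622.73; Bergstrom 19/55 × $694,250 = 239,831.82; Tam 9/55 × $694,250 = 113,604.55.
Rounded to nearest $10: Delacroix $75,740; Nwosu $252,450; Becker $12,620; Bergstrom $239,830; Tam $113,600. Sum = $694,240.
Difference $694,250 − $694,240 = +$10 applied to largest allocation (Nwosu): Nwosu becomes $252,460.

Delacroix: $75,740 | Nwosu: $252,460 | Becker: $12,620 | Bergstrom: $239,830 | Tam: $113,600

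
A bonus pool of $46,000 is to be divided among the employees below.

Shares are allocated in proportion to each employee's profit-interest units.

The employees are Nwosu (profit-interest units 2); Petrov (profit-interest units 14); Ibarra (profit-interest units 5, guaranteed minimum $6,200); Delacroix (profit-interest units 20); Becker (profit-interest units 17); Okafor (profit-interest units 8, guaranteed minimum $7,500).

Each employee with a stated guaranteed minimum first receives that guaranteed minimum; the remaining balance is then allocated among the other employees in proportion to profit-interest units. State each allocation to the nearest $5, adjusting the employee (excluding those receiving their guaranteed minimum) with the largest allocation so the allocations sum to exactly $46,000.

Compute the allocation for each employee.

Guaranteed amounts: Ibarra $6,200; Okafor $7,500. Residual $32,300.
Residual split over remaining profit-interest units 53: Nwosu 1,218.87 → $1,220; Petrov 8,532.08 → $8,530; Delacroix 12,188.68 → $12,190; Becker 10,360.38 → $10,360.

Nwosu: $1,220; Petrov: $8,530; Ibarra: $6,200; Delacroix: $12,190; Becker: $10,360; Okafor: $7,500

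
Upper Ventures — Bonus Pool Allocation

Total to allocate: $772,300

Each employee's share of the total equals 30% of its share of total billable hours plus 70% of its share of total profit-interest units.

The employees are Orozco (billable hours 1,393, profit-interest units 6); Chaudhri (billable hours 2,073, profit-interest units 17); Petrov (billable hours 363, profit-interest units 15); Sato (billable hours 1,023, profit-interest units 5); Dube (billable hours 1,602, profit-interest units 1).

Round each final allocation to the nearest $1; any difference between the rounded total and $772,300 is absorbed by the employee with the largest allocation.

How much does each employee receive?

Totals — billable hours 6,454, profit-interest units 44.
Composite weights (30% billable hours + 70% profit-interest units): Orozco 0.1602; Chaudhri 0.3668; Petrov 0.2555; Sato 0.1271; Dube 0.0904.
Proportional shares: Orozco 123,726.39; Chaudhri 283,289.98; Petrov 197,330.08; Sato 98,157.29; Dube 69,796.26.
After rounding ($1): Orozco $123,726; Chaudhri $283,290; Petrov $197,330; Sato $98,157; Dube $69,796. Sum = $772,299.
Difference $772,300 − $772,299 = +$1 applied to largest allocation (Chaudhri): Chaudhri becomes $283,291.

Orozco: $123,726; Chaudhri: $283,291; Petrov: $197,330; Sato: $98,157; Dube: $69,796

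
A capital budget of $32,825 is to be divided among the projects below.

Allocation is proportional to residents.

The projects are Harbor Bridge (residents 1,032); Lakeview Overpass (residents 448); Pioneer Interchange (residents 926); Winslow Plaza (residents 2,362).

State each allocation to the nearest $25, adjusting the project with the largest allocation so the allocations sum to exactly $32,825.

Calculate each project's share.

Combined residents = 4,768.
Pro-rata amounts: Harbor Bridge 1,032/4,768 × $32,825 = 7,104.74; Lakeview Overpass 448/4,768 × $32,825 = 3,084.23; Pioneer Interchange 926/4,768 × $32,825 = 6,374.99; Winslow Plaza 2,362/4,768 × $32,825 = 16,261.04.
At nearest $25: Harbor Bridge $7,100; Lakeview Overpass $3,075; Pioneer Interchange $6,375; Winslow Plaza $16,250. Sum = $32,800.
Difference $32,825 − $32,800 = +$25 applied to largest allocation (Winslow Plaza): Winslow Plaza becomes $16,275.

Harbor Bridge: $7,100 · Lakeview Overpass: $3,075 · Pioneer Interchange: $6,375 · Winslow Plaza: $16,275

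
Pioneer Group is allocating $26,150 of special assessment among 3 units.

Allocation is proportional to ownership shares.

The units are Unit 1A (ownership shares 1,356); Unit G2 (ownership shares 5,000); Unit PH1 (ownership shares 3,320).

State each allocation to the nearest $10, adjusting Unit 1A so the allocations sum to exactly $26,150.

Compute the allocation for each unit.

Unit 1A: $3,670; Unit G2: $13,510; Unit PH1: $8,970

Sum of ownership shares: 9,676.
Raw shares: Unit 1A 1,356/9,676 × $26,150 = 3,664.68; Unit G2 5,000/9,676 × $26,150 = 13,512.82; Unit PH1 3,320/9,676 × $26,150 = 8,972.51.
Rounded to nearest $10: Unit 1A $3,660; Unit G2 $13,510; Unit PH1 $8,970. Sum = $26,140.
Difference $26,150 − $26,140 = +$10 applied to Unit 1A: Unit 1A becomes $3,670.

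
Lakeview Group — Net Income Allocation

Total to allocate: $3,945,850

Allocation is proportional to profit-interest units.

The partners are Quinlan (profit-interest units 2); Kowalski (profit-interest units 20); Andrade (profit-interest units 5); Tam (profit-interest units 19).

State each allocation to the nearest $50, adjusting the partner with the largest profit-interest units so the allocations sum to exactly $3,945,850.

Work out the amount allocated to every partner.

Profit-interest units total: 2 + 20 + 5 + 19 = 46.
Raw shares: Quinlan 171,558.70; Kowalski 1,715,586.96; Andrade 428,896.74; Tam 1,629,807.61.
At nearest $50: Quinlan $171,550; Kowalski $1,715,600; Andrade $428,900; Tam $1,629,800. Sum = $3,945,850.
Sum already equals the total — no adjustment.

Quinlan: $171,550; Kowalski: $1,715,600; Andrade: $428,900; Tam: $1,629,800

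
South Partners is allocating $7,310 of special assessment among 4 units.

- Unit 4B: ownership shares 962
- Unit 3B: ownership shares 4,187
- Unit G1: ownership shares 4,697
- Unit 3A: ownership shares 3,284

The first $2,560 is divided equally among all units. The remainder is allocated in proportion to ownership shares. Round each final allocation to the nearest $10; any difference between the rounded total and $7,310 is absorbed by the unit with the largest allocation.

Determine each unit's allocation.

Equal tier: $2,560 ÷ 4 = $640 apiece.
Remainder $4,750 by ownership shares (total 13,130): Unit 4B 348.02 → $350; Unit 3B 1,514.72 → $1,510; Unit G1 1,699.22 → $1,700; Unit 3A 1,188.04 → $1,190.
Totals: Unit 4B $640 + $350 = $990; Unit 3B $640 + $1,510 = $2,150; Unit G1 $640 + $1,700 = $2,340; Unit 3A $640 + $1,190 = $1,830.

Unit 4B: $990; Unit 3B: $2,150; Unit G1: $2,340; Unit 3A: $1,830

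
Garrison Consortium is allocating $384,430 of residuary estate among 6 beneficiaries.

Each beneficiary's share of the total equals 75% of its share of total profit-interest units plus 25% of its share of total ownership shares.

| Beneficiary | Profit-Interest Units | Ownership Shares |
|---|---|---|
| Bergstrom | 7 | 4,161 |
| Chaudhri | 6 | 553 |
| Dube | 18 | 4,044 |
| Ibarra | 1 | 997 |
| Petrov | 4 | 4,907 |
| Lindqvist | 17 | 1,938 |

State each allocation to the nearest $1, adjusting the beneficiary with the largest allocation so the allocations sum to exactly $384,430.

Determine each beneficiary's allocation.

Bergstrom: $62,171 · Chaudhri: $35,842 · Dube: $121,334 · Ibarra: $11,212 · Petrov: $50,170 · Lindqvist: $103,701

Totals — profit-interest units 53, ownership shares 16,600.
Composite weights (75% profit-interest units + 25% ownership shares): Bergstrom 0.1617; Chaudhri 0.0932; Dube 0.3156; Ibarra 0.0292; Petrov 0.1305; Lindqvist 0.2698.
Raw shares: Bergstrom 62,170.89; Chaudhri 35,841.94; Dube 121,334.03; Ibarra 11,212.29; Petrov 50,169.80; Lindqvist 103,701.06.
Rounded to nearest $1: Bergstrom $62,171; Chaudhri $35,842; Dube $121,334; Ibarra $11,212; Petrov $50,170; Lindqvist $103,701. Sum = $384,430.
Sum already equals the total — no adjustment.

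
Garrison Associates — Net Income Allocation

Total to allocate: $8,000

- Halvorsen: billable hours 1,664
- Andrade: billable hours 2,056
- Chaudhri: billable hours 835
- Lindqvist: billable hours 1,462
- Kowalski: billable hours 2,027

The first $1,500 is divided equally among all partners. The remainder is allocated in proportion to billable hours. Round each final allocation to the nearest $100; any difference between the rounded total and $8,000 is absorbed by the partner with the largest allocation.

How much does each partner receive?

Halvorsen: $1,600; Andrade: $2,000; Chaudhri: $1,000; Lindqvist: $1,500; Kowalski: $1,900

Equal tier: $1,500 ÷ 5 = $300 apiece.
Remainder $6,500 by billable hours (total 8,044): Halvorsen 1,344.60 → $1,300; Andrade 1,661.36 → $1,700; Chaudhri 674.73 → $700; Lindqvist 1,181.38 → $1,200; Kowalski 1,637.93 → $1,600.
Totals: Halvorsen $300 + $1,300 = $1,600; Andrade $300 + $1,700 = $2,000; Chaudhri $300 + $700 = $1,000; Lindqvist $300 + $1,200 = $1,500; Kowalski $300 + $1,600 = $1,900.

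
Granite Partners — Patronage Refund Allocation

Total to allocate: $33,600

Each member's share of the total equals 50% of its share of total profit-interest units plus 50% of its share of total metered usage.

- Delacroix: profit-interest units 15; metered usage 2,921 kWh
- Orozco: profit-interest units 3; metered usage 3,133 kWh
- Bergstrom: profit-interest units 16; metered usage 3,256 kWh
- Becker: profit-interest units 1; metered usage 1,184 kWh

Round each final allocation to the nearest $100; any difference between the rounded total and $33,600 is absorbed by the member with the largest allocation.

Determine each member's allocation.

Profit-interest units total 35; metered usage total 10,494.
Blended shares (50% profit-interest units + 50% metered usage): Delacroix 0.3535; Orozco 0.1921; Bergstrom 0.3837; Becker 0.0707.
Proportional shares: Delacroix 11,876.27; Orozco 6,455.67; Bergstrom 12,892.58; Becker 2,375.48.
Rounded to nearest $100: Delacroix $11,900; Orozco $6,500; Bergstrom $12,900; Becker $2,400. Sum = $33,700.
Difference $33,600 − $33,700 = −$100 applied to largest allocation (Bergstrom): Bergstrom becomes $12,800.

Delacroix: $11,900; Orozco: $6,500; Bergstrom: $12,800; Becker: $2,400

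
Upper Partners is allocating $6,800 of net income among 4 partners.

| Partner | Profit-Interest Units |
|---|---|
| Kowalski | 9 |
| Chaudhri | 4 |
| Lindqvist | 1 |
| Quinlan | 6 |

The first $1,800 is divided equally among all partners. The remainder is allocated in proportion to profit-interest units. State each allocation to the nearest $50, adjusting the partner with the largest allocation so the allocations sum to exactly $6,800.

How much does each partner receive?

Kowalski: $2,700 · Chaudhri: $1,450 · Lindqvist: $700 · Quinlan: $1,950

Equal tier: $1,800 ÷ 4 = $450 apiece.
Remainder $5,000 by profit-interest units (total 20): Kowalski 2,250.00 → $2,250; Chaudhri 1,000.00 → $1,000; Lindqvist 250.00 → $250; Quinlan 1,500.00 → $1,500.
Totals: Kowalski $450 + $2,250 = $2,700; Chaudhri $450 + $1,000 = $1,450; Lindqvist $450 + $250 = $700; Quinlan $450 + $1,500 = $1,950.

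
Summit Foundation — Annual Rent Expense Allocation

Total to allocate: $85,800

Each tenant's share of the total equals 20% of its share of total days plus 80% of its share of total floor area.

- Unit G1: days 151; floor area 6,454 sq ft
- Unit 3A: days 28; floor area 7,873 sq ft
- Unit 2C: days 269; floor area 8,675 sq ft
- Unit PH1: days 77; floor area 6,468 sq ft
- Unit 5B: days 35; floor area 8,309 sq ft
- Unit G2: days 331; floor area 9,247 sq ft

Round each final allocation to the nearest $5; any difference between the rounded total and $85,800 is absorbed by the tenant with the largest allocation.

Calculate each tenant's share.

Unit G1: $12,330 · Unit 3A: $12,030 · Unit 2C: $17,845 · Unit PH1: $10,925 · Unit 5B: $12,800 · Unit G2: $19,870

Days total 891; floor area total 47,026.
Combined weights (20% days + 80% floor area): Unit G1 0.1437; Unit 3A 0.1402; Unit 2C 0.2080; Unit PH1 0.1273; Unit 5B 0.1492; Unit G2 0.2316.
Unrounded shares: Unit G1 12,328.52; Unit 3A 12,030.83; Unit 2C 17,842.93; Unit PH1 10,923.77; Unit 5B 12,802.04; Unit G2 19,871.90.
After rounding ($5): Unit G1 $12,330; Unit 3A $12,030; Unit 2C $17,845; Unit PH1 $10,925; Unit 5B $12,800; Unit G2 $19,870. Sum = $85,800.
No rounding difference to absorb.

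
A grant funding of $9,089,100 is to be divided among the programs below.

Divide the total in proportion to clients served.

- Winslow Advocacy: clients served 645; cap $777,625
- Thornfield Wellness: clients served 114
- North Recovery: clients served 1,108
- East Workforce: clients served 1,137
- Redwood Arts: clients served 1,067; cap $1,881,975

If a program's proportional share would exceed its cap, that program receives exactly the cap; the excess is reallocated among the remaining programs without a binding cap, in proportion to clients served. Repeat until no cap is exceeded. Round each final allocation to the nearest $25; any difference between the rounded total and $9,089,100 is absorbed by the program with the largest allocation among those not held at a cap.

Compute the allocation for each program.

Winslow Advocacy: $777,625 · Thornfield Wellness: $310,700 · North Recovery: $3,019,875 · East Workforce: $3,098,925 · Redwood Arts: $1,881,975

Combined clients served = 4,071.
Pro-rata shares before constraints: Winslow Advocacy 1,440,056.37; Thornfield Wellness 254,521.59; North Recovery 2,473,771.26; East Workforce 2,538,517.98; Redwood Arts 2,382,232.79.
Cap binds for Winslow Advocacy ($777,625), Redwood Arts ($1,881,975); balance $6,429,500 reallocated over remaining clients served 2,359.
Shares after redistribution: Thornfield Wellness 310,709.20 → $310,700; North Recovery 3,019,875.37 → $3,019,875; East Workforce 3,098,915.43 → $3,098,925.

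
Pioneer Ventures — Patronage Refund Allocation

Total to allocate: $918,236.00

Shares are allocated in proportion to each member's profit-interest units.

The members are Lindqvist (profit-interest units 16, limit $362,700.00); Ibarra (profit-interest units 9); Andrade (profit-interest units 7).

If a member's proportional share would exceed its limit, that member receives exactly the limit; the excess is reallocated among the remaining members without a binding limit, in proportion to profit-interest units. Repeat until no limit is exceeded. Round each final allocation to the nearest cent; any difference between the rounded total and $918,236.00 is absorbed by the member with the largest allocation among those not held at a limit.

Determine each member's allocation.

Profit-interest units total: 32.
Unconstrained shares: Lindqvist 459,118.0000; Ibarra 258,253.8750; Andrade 200,864.1250.
Held at cap: Lindqvist ($362,700.00); balance $555,536.00 reallocated over remaining profit-interest units 16.
Remaining shares: Ibarra 312,489.0000 → $312,489.00; Andrade 243,047.0000 → $243,047.00.

Lindqvist: $362,700.00; Ibarra: $312,489.00; Andrade: $243,047.00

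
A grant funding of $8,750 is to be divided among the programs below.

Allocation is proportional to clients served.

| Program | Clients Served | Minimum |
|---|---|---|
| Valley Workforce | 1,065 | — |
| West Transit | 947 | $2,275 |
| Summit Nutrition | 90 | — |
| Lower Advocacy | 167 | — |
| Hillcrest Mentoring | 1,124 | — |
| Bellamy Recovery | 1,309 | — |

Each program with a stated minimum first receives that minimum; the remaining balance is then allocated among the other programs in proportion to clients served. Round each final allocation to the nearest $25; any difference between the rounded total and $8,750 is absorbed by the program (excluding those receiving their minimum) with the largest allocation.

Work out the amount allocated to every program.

Valley Workforce: $1,825 | West Transit: $2,275 | Summit Nutrition: $150 | Lower Advocacy: $300 | Hillcrest Mentoring: $1,950 | Bellamy Recovery: $2,250

Guaranteed amounts: West Transit $2,275. Remaining pool $6,475.
Remaining pool split over remaining clients served 3,755: Valley Workforce 1,836.45 → $1,825; Summit Nutrition 155.19 → $150; Lower Advocacy 287.97 → $300; Hillcrest Mentoring 1,938.19 → $1,950; Bellamy Recovery 2,257.20 → $2,250.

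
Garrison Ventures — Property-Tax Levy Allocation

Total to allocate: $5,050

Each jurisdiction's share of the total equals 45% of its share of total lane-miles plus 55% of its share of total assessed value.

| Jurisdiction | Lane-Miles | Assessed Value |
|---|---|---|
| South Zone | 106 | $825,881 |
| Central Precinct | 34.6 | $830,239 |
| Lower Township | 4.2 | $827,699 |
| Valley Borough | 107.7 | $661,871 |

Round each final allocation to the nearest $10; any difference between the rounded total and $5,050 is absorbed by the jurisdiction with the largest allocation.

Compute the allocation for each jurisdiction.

South Zone: $1,690 | Central Precinct: $1,040 | Lower Township: $770 | Valley Borough: $1,550

Totals — lane-miles 252.5, assessed value 3,145,690.
Blended shares (45% lane-miles + 55% assessed value): South Zone 0.3333; Central Precinct 0.2068; Lower Township 0.1522; Valley Borough 0.3077.
Proportional shares: South Zone 1,683.22; Central Precinct 1,044.46; Lower Township 768.62; Valley Borough 1,553.70.
At nearest $10: South Zone $1,680; Central Precinct $1,040; Lower Township $770; Valley Borough $1,550. Sum = $5,040.
Difference $5,050 − $5,040 = +$10 applied to largest allocation (South Zone): South Zone becomes $1,690.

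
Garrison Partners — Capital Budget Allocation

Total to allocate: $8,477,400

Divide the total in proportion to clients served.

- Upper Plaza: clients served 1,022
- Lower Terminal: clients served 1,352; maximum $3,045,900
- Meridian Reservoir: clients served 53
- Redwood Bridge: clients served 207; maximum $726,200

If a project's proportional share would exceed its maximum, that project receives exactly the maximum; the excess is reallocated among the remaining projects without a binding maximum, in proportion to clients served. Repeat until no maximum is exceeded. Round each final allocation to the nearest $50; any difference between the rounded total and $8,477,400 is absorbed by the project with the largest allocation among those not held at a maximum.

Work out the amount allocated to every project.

Upper Plaza: $4,473,300; Lower Terminal: $3,045,900; Meridian Reservoir: $232,000; Redwood Bridge: $726,200

Sum of clients served: 2,634.
Proportional shares (ignoring caps): Upper Plaza 3,289,256.95; Lower Terminal 4,351,345.79; Meridian Reservoir 170,577.90; Redwood Bridge 666,219.36.
Cap binds for Lower Terminal ($3,045,900); balance $5,431,500 reallocated over remaining clients served 1,282.
Cap binds for Redwood Bridge ($726,200); balance $4,705,300 reallocated over remaining clients served 1,075.
Remaining shares: Upper Plaza 4,473,317.77 → $4,473,300; Meridian Reservoir 231,982.23 → $232,000.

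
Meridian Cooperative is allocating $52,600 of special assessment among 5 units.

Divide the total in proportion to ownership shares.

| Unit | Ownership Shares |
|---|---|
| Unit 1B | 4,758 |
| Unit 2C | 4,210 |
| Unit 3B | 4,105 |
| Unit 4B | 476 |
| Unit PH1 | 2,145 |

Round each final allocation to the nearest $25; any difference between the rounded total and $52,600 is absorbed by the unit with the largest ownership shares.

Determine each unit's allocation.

Unit 1B: $15,950 · Unit 2C: $14,100 · Unit 3B: $13,750 · Unit 4B: $1,600 · Unit PH1: $7,200

Total ownership shares = 4,758 + 4,210 + 4,105 + 476 + 2,145 = 15,694.
Proportional shares: Unit 1B 15,946.91; Unit 2C 14,110.23; Unit 3B 13,758.32; Unit 4B 1,595.36; Unit PH1 7,189.18.
After rounding ($25): Unit 1B $15,950; Unit 2C $14,100; Unit 3B $13,750; Unit 4B $1,600; Unit PH1 $7,200. Sum = $52,600.
Sum already equals the total — no adjustment.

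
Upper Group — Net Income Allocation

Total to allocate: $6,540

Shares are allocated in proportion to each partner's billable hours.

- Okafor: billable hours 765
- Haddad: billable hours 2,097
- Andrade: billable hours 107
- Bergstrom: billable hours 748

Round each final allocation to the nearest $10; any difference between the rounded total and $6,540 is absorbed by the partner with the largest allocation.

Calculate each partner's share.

Billable hours total: 3,717.
Pro-rata amounts: Okafor 765/3,717 × $6,540 = 1,346.00; Haddad 2,097/3,717 × $6,540 = 3,689.64; Andrade 107/3,717 × $6,540 = 188.26; Bergstrom 748/3,717 × $6,540 = 1,316.09.
Rounded to nearest $10: Okafor $1,350; Haddad $3,690; Andrade $190; Bergstrom $1,320. Sum = $6,550.
Difference $6,540 − $6,550 = −$10 applied to largest allocation (Haddad): Haddad becomes $3,680.

Okafor: $1,350 · Haddad: $3,680 · Andrade: $190 · Bergstrom: $1,320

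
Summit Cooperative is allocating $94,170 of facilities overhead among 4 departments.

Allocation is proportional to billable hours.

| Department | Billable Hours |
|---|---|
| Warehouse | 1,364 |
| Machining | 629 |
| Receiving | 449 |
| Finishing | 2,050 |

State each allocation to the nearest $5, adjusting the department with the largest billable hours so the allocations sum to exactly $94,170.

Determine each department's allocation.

Warehouse: $28,595 · Machining: $13,185 · Receiving: $9,415 · Finishing: $42,975

Combined billable hours = 1,364 + 629 + 449 + 2,050 = 4,492.
Pro-rata amounts: Warehouse 28,594.81; Machining 13,186.32; Receiving 9,412.81; Finishing 42,976.07.
Rounded to nearest $5: Warehouse $28,595; Machining $13,185; Receiving $9,415; Finishing $42,975. Sum = $94,170.
No rounding difference to absorb.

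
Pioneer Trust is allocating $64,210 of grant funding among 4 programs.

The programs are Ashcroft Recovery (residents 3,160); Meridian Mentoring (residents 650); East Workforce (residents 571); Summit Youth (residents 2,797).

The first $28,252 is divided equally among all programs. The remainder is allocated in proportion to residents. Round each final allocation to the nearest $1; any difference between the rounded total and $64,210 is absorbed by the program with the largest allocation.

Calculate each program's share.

First tranche $28,252 split equally: $7,063 each.
Remainder $35,958 by residents (total 7,178): Ashcroft Recovery 15,829.94 → $15,830; Meridian Mentoring 3,256.16 → $3,256; East Workforce 2,860.41 → $2,860; Summit Youth 14,011.497 → $14,011.
Rounding difference +$1 on remainder applied to Ashcroft Recovery.
Totals: Ashcroft Recovery $7,063 + $15,831 = $22,894; Meridian Mentoring $7,063 + $3,256 = $10,319; East Workforce $7,063 + $2,860 = $9,923; Summit Youth $7,063 + $14,011 = $21,074.

Ashcroft Recovery: $22,894 | Meridian Mentoring: $10,319 | East Workforce: $9,923 | Summit Youth: $21,074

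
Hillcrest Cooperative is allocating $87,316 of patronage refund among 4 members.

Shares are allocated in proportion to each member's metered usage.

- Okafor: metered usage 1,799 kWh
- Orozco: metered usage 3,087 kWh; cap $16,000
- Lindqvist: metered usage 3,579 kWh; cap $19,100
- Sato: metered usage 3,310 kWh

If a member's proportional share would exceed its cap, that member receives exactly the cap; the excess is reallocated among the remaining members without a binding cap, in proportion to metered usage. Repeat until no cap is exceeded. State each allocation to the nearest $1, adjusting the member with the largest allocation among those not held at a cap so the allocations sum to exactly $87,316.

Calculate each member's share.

Okafor: $18,386; Orozco: $16,000; Lindqvist: $19,100; Sato: $33,830

Total metered usage = 11,775.
Proportional shares (ignoring caps): Okafor 13,340.25; Orozco 22,891.25; Lindqvist 26,539.61; Sato 24,544.88.
Capped: Orozco ($16,000), Lindqvist ($19,100); balance $52,216 reallocated over remaining metered usage 5,109.
Shares after redistribution: Okafor 18,386.49 → $18,386; Sato 33,829.51 → $33,830.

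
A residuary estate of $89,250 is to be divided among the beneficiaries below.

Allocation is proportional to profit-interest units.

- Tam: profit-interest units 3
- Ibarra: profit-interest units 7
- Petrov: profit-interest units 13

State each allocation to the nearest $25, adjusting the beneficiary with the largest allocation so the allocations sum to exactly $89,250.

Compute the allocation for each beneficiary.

Tam: $11,650; Ibarra: $27,175; Petrov: $50,425

Profit-interest units total: 23.
Proportional shares: Tam 3/23 × $89,250 = 11,641.30; Ibarra 7/23 × $89,250 = 27,163.04; Petrov 13/23 × $89,250 = 50,445.65.
At nearest $25: Tam $11,650; Ibarra $27,175; Petrov $50,450. Sum = $89,275.
Difference $89,250 − $89,275 = −$25 applied to largest allocation (Petrov): Petrov becomes $50,425.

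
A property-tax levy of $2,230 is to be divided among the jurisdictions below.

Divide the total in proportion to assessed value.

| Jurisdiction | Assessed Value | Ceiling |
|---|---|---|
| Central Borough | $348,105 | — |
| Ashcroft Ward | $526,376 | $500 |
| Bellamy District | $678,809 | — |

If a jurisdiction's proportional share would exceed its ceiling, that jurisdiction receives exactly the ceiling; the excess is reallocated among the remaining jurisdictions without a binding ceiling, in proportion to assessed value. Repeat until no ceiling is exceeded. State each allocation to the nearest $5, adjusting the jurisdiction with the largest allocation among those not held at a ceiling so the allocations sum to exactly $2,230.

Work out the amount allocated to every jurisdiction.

Sum of assessed value: 1,553,290.
Unconstrained shares: Central Borough 499.76; Ashcroft Ward 755.70; Bellamy District 974.54.
Cap binds for Ashcroft Ward ($500); balance $1,730 reallocated over remaining assessed value 1,026,914.
Shares after redistribution: Central Borough 586.44 → $585; Bellamy District 1,143.56 → $1,145.

Central Borough: $585; Ashcroft Ward: $500; Bellamy District: $1,145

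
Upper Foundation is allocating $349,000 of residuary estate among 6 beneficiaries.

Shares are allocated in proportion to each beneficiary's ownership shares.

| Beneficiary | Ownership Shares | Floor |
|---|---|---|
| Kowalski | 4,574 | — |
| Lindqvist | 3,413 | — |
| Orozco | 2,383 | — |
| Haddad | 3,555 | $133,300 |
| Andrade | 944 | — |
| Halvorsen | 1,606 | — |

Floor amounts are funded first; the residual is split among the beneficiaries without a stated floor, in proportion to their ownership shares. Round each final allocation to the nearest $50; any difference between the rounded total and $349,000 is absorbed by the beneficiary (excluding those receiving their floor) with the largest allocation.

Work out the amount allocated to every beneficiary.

Kowalski: $76,350 | Lindqvist: $57,000 | Orozco: $39,800 | Haddad: $133,300 | Andrade: $15,750 | Halvorsen: $26,800

Minimums first: Haddad $133,300. Balance $215,700.
Balance split over remaining ownership shares 12,920: Kowalski 76,363.14 → $76,350; Lindqvist 56,980.19 → $57,000; Orozco 39,784.30 → $39,800; Andrade 15,760.12 → $15,750; Halvorsen 26,812.24 → $26,800.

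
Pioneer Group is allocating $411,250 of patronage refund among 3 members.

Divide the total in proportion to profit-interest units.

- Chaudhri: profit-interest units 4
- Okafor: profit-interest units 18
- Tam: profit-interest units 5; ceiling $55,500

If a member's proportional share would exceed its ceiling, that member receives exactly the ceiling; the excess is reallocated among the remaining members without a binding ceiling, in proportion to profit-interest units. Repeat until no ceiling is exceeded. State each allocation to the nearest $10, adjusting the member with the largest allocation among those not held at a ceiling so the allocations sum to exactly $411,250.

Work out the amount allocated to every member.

Chaudhri: $64,680 · Okafor: $291,070 · Tam: $55,500

Profit-interest units total: 27.
Pro-rata shares before constraints: Chaudhri 60,925.93; Okafor 274,166.67; Tam 76,157.41.
Capped: Tam ($55,500); balance $355,750 reallocated over remaining profit-interest units 22.
Remaining shares: Chaudhri 64,681.82 → $64,680; Okafor 291,068.18 → $291,070.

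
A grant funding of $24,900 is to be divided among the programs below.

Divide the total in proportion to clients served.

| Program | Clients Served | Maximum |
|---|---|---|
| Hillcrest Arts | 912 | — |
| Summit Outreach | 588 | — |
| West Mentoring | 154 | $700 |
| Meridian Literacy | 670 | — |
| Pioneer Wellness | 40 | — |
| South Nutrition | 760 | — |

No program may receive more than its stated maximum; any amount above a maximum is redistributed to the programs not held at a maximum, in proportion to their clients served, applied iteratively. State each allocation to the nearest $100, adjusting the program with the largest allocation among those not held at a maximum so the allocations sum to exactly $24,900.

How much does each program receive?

Hillcrest Arts: $7,400 | Summit Outreach: $4,800 | West Mentoring: $700 | Meridian Literacy: $5,500 | Pioneer Wellness: $300 | South Nutrition: $6,200

Combined clients served = 3,124.
Proportional shares (ignoring caps): Hillcrest Arts 7,269.14; Summit Outreach 4,686.68; West Mentoring 1,227.46; Meridian Literacy 5,340.27; Pioneer Wellness 318.82; South Nutrition 6,057.62.
Capped: West Mentoring ($700); residual $24,200 reallocated over remaining clients served 2,970.
Remaining shares: Hillcrest Arts 7,431.11 → $7,400; Summit Outreach 4,791.11 → $4,800; Meridian Literacy 5,459.26 → $5,500; Pioneer Wellness 325.93 → $300; South Nutrition 6,192.59 → $6,200.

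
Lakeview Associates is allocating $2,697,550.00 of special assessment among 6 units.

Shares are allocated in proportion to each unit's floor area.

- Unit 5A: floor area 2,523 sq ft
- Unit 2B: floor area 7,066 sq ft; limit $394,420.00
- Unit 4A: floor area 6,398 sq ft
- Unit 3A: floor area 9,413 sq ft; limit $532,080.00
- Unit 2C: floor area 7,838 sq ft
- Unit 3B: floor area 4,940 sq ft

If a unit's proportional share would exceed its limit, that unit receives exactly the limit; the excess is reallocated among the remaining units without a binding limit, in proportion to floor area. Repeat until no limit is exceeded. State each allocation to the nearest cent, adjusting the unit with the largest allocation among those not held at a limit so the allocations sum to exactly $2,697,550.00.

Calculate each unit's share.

Total floor area = 38,178.
Proportional shares (ignoring caps): Unit 5A 178,268.0772; Unit 2B 499,263.6676; Unit 4A 452,064.6681; Unit 3A 665,096.0802; Unit 2C 553,811.0142; Unit 3B 349,046.4927.
Capped: Unit 2B ($394,420.00), Unit 3A ($532,080.00); residual $1,771,050.00 reallocated over remaining floor area 21,699.
Redistributed shares: Unit 5A 205,924.6578 → $205,924.66; Unit 4A 522,198.1612 → $522,198.16; Unit 2C 639,729.4760 → $639,729.48; Unit 3B 403,197.70496 → $403,197.70.

Unit 5A: $205,924.66 · Unit 2B: $394,420.00 · Unit 4A: $522,198.16 · Unit 3A: $532,080.00 · Unit 2C: $639,729.48 · Unit 3B: $403,197.70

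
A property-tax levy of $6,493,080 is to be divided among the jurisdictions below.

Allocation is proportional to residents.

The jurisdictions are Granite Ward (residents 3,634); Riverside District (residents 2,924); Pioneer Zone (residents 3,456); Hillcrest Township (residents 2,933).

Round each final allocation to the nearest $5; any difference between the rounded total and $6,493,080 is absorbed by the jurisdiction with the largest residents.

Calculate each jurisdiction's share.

Combined residents = 12,947.
Pro-rata amounts: Granite Ward 3,634/12,947 × $6,493,080 = 1,822,495.77; Riverside District 2,924/12,947 × $6,493,080 = 1,466,422.02; Pioneer Zone 3,456/12,947 × $6,493,080 = 1,733,226.58; Hillcrest Township 2,933/12,947 × $6,493,080 = 1,470,935.63.
After rounding ($5): Granite Ward $1,822,495; Riverside District $1,466,420; Pioneer Zone $1,733,225; Hillcrest Township $1,470,935. Sum = $6,493,075.
Difference $6,493,080 − $6,493,075 = +$5 applied to largest residents (Granite Ward): Granite Ward becomes $1,822,500.

Granite Ward: $1,822,500 · Riverside District: $1,466,420 · Pioneer Zone: $1,733,225 · Hillcrest Township: $1,470,935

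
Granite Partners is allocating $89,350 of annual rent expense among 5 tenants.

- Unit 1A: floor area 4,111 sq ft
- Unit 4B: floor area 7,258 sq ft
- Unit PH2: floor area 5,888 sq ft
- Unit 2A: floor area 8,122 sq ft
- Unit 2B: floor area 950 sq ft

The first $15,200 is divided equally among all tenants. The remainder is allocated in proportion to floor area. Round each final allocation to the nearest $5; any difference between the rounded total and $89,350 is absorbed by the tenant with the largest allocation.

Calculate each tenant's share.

Unit 1A: $14,620 | Unit 4B: $23,480 | Unit PH2: $19,620 | Unit 2A: $25,915 | Unit 2B: $5,715

Equal tier: $15,200 ÷ 5 = $3,040 apiece.
Remainder $74,150 by floor area (total 26,329): Unit 1A 11,577.75 → $11,580; Unit 4B 20,440.61 → $20,440; Unit PH2 16,582.29 → $16,580; Unit 2A 22,873.88 → $22,875; Unit 2B 2,675.47 → $2,675.
Totals: Unit 1A $3,040 + $11,580 = $14,620; Unit 4B $3,040 + $20,440 = $23,480; Unit PH2 $3,040 + $16,580 = $19,620; Unit 2A $3,040 + $22,875 = $25,915; Unit 2B $3,040 + $2,675 = $5,715.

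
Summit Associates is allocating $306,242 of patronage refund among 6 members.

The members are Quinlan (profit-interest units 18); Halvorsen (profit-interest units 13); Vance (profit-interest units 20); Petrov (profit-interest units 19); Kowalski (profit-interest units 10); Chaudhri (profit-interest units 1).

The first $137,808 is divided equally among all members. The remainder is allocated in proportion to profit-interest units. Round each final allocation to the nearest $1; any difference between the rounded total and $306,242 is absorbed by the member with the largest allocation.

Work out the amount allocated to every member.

Equal tier: $137,808 ÷ 6 = $22,968 apiece.
Remainder $168,434 by profit-interest units (total 81): Quinlan 37,429.78 → $37,430; Halvorsen 27,032.62 → $27,033; Vance 41,588.64 → $41,589; Petrov 39,509.21 → $39,509; Kowalski 20,794.32 → $20,794; Chaudhri 2,079.43 → $2,079.
Totals: Quinlan $22,968 + $37,430 = $60,398; Halvorsen $22,968 + $27,033 = $50,001; Vance $22,968 + $41,589 = $64,557; Petrov $22,968 + $39,509 = $62,477; Kowalski $22,968 + $20,794 = $43,762; Chaudhri $22,968 + $2,079 = $25,047.

Quinlan: $60,398 · Halvorsen: $50,001 · Vance: $64,557 · Petrov: $62,477 · Kowalski: $43,762 · Chaudhri: $25,047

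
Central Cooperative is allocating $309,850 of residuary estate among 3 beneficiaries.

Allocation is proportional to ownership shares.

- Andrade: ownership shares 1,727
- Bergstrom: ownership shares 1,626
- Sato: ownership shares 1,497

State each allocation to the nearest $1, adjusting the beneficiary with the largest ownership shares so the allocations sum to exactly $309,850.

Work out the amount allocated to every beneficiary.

Andrade: $110,332 · Bergstrom: $103,880 · Sato: $95,638

Ownership shares total: 1,727 + 1,626 + 1,497 = 4,850.
Pro-rata amounts: Andrade 110,332.15; Bergstrom 103,879.61; Sato 95,638.24.
After rounding ($1): Andrade $110,332; Bergstrom $103,880; Sato $95,638. Sum = $309,850.
Sum already equals the total — no adjustment.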